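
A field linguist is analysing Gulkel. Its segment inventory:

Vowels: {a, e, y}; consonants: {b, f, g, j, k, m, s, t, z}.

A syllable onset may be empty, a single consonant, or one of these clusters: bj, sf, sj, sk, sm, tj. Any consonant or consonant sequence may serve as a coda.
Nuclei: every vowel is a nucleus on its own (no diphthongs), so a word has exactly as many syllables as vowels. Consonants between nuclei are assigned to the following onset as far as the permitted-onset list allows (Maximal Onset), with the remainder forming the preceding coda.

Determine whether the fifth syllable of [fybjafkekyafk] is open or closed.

Vowels present: y, a, e, y, a; each is a nucleus, giving 5 syllables.
/y…a/ gap (V1→V2): cluster /bj/ — /bj/ is itself a permitted onset, so the whole cluster goes right; preceding coda = ∅.
/a…e/ gap (V2→V3): cluster /fk/ — the longest permitted-onset suffix is /k/; onset = /k/, preceding coda = /f/.
/e…y/ gap (V3→V4): /k/ → onset of the next syllable (single consonants are always licit onsets).
/y…a/ gap (V4→V5): nothing intervenes; syllable break is V.V.
Putting it together: fy.bjaf.ke.ky.afk.
Syllable 5 is /afk/ with coda /fk/, so it is closed.

closed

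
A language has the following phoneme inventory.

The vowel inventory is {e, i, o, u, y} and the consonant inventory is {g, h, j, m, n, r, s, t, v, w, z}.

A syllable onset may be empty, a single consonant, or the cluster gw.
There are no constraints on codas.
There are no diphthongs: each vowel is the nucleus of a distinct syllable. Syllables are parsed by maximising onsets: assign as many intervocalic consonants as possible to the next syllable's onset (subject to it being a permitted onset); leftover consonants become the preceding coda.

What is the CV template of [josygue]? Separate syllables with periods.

Vowels present: o, y, u, e; each is a nucleus, giving 4 syllables.
Between /o/ (V1) and /y/ (V2): just /s/ — single C goes to the following onset.
Between /y/ (V2) and /u/ (V3): /g/ is a single consonant, so it becomes the next onset.
Between /u/ (V3) and /e/ (V4): no consonants, so the boundary falls immediately after /u/.
So the parse is jo.sy.gu.e.
Mapping each syllable to C/V: /jo/ → CV, /sy/ → CV, /gu/ → CV, /e/ → V.

CV.CV.CV.V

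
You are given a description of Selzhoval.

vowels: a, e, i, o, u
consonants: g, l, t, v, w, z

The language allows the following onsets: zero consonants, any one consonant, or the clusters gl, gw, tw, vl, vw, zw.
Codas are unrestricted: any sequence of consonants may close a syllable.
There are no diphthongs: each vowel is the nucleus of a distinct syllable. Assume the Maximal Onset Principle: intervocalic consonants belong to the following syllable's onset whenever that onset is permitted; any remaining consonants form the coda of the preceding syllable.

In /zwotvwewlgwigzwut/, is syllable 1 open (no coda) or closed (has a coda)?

The vowels are o, e, i, u — 4 nuclei, so 4 syllables.
σ1/σ2 boundary: /tvw/; trying suffixes from longest down, /vw/ is the first permitted one, so coda /t/ | onset /vw/.
σ2/σ3 boundary: /wlgw/ splits as /wl/ + /gw/ (/gw/ is the longest suffix that is a licit onset).
σ3/σ4 boundary: /gzw/ — longest licit onset from the right is /zw/, leaving /g/ as coda.
Syllabification: zwot.vwewl.gwig.zwut.
Syllable 1 is /zwot/ with coda /t/, so it is closed.

closed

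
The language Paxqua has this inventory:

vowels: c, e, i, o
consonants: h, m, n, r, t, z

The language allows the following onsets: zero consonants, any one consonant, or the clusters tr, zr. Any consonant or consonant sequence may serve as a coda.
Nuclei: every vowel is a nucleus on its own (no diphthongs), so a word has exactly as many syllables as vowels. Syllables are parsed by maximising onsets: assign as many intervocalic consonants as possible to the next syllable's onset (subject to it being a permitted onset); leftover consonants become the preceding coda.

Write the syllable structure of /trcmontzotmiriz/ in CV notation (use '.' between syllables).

The vowels are c, o, o, i, i — 5 nuclei, so 5 syllables.
/c…o/ gap (V1→V2): /m/ is a single consonant, so it becomes the next onset.
/o…o/ gap (V2→V3): /ntz/ splits as /nt/ + /z/ (/z/ is the longest suffix that is a licit onset).
/o…i/ gap (V3→V4): /tm/ splits as /t/ + /m/ (/m/ is the longest suffix that is a licit onset).
/i…i/ gap (V4→V5): /r/ is a single consonant, so it becomes the next onset.
Result: trc.mont.zot.mi.riz.
Mapping each syllable to C/V: /trc/ → CCV, /mont/ → CVCC, /zot/ → CVC, /mi/ → CV, /riz/ → CVC.

CCV.CVCC.CVC.CV.CVC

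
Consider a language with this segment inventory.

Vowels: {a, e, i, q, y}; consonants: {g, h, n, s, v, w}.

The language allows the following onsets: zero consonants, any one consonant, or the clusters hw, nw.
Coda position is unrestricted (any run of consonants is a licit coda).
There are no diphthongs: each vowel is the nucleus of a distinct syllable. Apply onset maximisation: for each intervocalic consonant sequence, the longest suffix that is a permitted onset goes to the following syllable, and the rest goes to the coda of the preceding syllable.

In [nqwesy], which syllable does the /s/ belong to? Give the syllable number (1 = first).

The vowels are q, e, y — 3 nuclei, so 3 syllables.
/q…e/ gap (V1→V2): /w/ → onset of the next syllable (single consonants are always licit onsets).
/e…y/ gap (V2→V3): just /s/ — single C goes to the following onset.
Putting it together: nq.we.sy.
The /s/ is in the onset of syllable 3 (/sy/).

3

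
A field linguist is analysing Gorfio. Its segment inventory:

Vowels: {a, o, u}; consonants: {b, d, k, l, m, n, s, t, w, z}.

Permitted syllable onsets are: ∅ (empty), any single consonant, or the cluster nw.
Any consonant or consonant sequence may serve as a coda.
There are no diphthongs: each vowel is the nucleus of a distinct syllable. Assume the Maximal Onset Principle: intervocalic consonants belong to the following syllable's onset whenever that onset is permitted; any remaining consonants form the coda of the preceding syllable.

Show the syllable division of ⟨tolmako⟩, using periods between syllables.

tol.ma.ko

Vowels present: o, a, o; each is a nucleus, giving 3 syllables.
Between /o/ (V1) and /a/ (V2): /lm/ — longest licit onset from the right is /m/, leaving /l/ as coda.
Between /a/ (V2) and /o/ (V3): /k/ → onset of the next syllable (single consonants are always licit onsets).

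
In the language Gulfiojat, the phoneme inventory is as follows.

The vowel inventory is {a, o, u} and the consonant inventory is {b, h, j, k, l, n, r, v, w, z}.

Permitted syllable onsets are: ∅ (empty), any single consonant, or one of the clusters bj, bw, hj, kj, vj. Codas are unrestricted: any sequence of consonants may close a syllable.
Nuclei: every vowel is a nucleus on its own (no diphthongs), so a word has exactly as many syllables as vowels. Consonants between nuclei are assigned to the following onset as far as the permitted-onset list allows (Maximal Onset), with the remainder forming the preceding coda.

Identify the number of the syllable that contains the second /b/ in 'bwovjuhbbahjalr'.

2

Nuclei (vowels): o, u, a, a → 4 syllables.
/o…u/ gap (V1→V2): cluster /vj/ — /vj/ is itself a permitted onset, so the whole cluster goes right; preceding coda = ∅.
/u…a/ gap (V2→V3): /hbb/ — longest licit onset from the right is /b/, leaving /hb/ as coda.
/a…a/ gap (V3→V4): /hj/ is a licit onset in full, so it all attaches to the next syllable.
So the parse is bwo.vjuhb.ba.hjalr.
The second /b/ is in the coda of syllable 2 (/vjuhb/).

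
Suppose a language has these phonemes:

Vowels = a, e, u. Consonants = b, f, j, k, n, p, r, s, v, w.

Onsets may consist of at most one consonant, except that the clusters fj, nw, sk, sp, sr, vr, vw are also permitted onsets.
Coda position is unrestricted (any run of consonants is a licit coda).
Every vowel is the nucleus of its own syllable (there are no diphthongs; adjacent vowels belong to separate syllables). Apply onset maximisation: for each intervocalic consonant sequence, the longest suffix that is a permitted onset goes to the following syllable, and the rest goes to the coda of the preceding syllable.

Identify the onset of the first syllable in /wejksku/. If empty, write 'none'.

w

The vowels are e, u — 2 nuclei, so 2 syllables.
V1 /e/ – V2 /u/: /jksk/ — longest licit onset from the right is /sk/, leaving /jk/ as coda.
Syllabification: wejk.sku.
Syllable 1 is /wejk/: onset /w/, nucleus /e/, coda /jk/.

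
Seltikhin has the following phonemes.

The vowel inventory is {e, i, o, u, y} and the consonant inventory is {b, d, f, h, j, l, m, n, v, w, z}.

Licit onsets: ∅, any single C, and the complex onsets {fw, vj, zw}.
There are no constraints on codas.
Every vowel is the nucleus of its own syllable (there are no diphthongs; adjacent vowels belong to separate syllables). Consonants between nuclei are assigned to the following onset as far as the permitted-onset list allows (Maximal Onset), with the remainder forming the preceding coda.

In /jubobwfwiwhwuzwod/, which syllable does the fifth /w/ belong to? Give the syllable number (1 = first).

5

Vowels present: u, o, i, u, o; each is a nucleus, giving 5 syllables.
/u…o/ gap (V1→V2): just /b/ — single C goes to the following onset.
/o…i/ gap (V2→V3): /bwfw/; trying suffixes from longest down, /fw/ is the first permitted one, so coda /bw/ | onset /fw/.
/i…u/ gap (V3→V4): /whw/; trying suffixes from longest down, /w/ is the first permitted one, so coda /wh/ | onset /w/.
/u…o/ gap (V4→V5): /zw/ — entire cluster is a permitted onset → onset /zw/, coda ∅.
Result: ju.bobw.fwiwh.wu.zwod.
The fifth /w/ is in the onset of syllable 5 (/zwod/).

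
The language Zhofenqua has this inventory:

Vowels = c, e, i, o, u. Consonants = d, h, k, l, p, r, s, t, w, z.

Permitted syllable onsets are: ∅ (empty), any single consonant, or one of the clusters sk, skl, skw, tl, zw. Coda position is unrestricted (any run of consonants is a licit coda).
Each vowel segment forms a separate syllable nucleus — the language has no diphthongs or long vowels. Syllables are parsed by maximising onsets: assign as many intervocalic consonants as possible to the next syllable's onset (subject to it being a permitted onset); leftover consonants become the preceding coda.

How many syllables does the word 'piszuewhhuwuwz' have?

5

Nuclei (vowels): i, u, e, u, u → 5 syllables.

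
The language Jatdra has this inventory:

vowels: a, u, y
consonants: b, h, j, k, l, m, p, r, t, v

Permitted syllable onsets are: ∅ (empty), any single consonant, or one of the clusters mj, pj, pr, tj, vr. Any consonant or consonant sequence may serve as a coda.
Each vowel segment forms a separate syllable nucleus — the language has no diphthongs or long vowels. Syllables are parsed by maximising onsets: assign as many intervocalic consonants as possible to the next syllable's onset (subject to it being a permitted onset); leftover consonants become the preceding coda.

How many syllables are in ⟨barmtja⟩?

2

Nuclei (vowels): a, a → 2 syllables.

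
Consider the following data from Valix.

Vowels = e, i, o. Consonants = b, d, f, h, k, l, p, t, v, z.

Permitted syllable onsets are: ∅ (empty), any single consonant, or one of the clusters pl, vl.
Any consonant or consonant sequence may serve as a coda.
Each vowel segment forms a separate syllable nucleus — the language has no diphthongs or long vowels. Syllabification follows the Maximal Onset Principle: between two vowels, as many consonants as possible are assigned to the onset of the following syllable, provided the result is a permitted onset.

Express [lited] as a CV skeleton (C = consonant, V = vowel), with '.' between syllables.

CV.CVC

Vowels present: i, e; each is a nucleus, giving 2 syllables.
V1 /i/ – V2 /e/: just /t/ — single C goes to the following onset.
Putting it together: li.ted.
Mapping each syllable to C/V: /li/ → CV, /ted/ → CVC.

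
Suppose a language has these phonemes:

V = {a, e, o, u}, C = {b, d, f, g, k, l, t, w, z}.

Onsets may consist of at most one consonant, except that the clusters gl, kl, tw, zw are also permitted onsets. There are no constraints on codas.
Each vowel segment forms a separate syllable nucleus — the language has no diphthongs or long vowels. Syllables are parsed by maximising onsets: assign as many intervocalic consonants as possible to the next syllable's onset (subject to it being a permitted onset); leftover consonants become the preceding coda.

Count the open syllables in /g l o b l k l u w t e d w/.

0

Nuclei (vowels): o, u, e → 3 syllables.
σ1/σ2 boundary: /blkl/; trying suffixes from longest down, /kl/ is the first permitted one, so coda /bl/ | onset /kl/.
σ2/σ3 boundary: /wt/; trying suffixes from longest down, /t/ is the first permitted one, so coda /w/ | onset /t/.
Result: globl.kluw.tedw.
Classifying each syllable: /globl/ (closed), /kluw/ (closed), /tedw/ (closed).
Open syllables: 0.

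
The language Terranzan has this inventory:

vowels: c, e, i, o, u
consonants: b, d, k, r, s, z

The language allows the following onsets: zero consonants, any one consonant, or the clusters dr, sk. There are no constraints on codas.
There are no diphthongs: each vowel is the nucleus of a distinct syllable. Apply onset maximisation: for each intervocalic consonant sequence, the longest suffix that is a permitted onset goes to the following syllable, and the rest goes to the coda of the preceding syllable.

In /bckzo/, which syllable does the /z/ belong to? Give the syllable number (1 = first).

2

Nuclei (vowels): c, o → 2 syllables.
/c…o/ gap (V1→V2): /kz/; trying suffixes from longest down, /z/ is the first permitted one, so coda /k/ | onset /z/.
Putting it together: bck.zo.
The /z/ is in the onset of syllable 2 (/zo/).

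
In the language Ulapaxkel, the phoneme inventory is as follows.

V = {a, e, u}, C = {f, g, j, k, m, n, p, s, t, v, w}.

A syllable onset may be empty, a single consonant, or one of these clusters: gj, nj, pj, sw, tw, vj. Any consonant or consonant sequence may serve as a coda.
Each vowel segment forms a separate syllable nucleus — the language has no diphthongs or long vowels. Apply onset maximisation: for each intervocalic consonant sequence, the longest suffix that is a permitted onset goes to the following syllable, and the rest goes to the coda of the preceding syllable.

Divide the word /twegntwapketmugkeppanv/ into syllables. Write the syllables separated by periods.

Vowels present: e, a, e, u, e, a; each is a nucleus, giving 6 syllables.
/e…a/ gap (V1→V2): /gntw/ splits as /gn/ + /tw/ (/tw/ is the longest suffix that is a licit onset).
/a…e/ gap (V2→V3): /pk/; trying suffixes from longest down, /k/ is the first permitted one, so coda /p/ | onset /k/.
/e…u/ gap (V3→V4): /tm/; trying suffixes from longest down, /m/ is the first permitted one, so coda /t/ | onset /m/.
/u…e/ gap (V4→V5): cluster /gk/ — the longest permitted-onset suffix is /k/; onset = /k/, preceding coda = /g/.
/e…a/ gap (V5→V6): /pp/; trying suffixes from longest down, /p/ is the first permitted one, so coda /p/ | onset /p/.

twegn.twap.ket.mug.kep.panv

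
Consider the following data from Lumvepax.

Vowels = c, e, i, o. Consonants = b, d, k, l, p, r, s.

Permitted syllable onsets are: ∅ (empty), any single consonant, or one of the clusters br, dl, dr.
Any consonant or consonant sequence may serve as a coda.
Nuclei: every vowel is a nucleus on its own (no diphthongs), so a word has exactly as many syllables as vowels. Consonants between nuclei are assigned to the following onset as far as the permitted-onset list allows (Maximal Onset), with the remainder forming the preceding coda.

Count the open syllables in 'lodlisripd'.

The vowels are o, i, i — 3 nuclei, so 3 syllables.
σ1/σ2 boundary: /dl/ — entire cluster is a permitted onset → onset /dl/, coda ∅.
σ2/σ3 boundary: /sr/ — longest licit onset from the right is /r/, leaving /s/ as coda.
So the parse is lo.dlis.ripd.
Classifying each syllable: /lo/ (open), /dlis/ (closed), /ripd/ (closed).
Open syllables: 1.

1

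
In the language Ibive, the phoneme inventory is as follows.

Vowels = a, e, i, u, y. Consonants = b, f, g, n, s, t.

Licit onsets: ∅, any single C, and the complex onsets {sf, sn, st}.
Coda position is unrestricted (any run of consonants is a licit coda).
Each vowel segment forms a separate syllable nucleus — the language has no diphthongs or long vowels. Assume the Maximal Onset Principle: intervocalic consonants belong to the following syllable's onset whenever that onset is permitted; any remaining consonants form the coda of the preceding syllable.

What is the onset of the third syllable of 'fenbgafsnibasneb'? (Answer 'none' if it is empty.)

sn

Vowels present: e, a, i, a, e; each is a nucleus, giving 5 syllables.
V1 /e/ – V2 /a/: /nbg/ splits as /nb/ + /g/ (/g/ is the longest suffix that is a licit onset).
V2 /a/ – V3 /i/: /fsn/ — longest licit onset from the right is /sn/, leaving /f/ as coda.
V3 /i/ – V4 /a/: /b/ → onset of the next syllable (single consonants are always licit onsets).
V4 /a/ – V5 /e/: cluster /sn/ — /sn/ is itself a permitted onset, so the whole cluster goes right; preceding coda = ∅.
Result: fenb.gaf.sni.ba.sneb.
Syllable 3 is /sni/: onset /sn/, nucleus /i/, coda ∅.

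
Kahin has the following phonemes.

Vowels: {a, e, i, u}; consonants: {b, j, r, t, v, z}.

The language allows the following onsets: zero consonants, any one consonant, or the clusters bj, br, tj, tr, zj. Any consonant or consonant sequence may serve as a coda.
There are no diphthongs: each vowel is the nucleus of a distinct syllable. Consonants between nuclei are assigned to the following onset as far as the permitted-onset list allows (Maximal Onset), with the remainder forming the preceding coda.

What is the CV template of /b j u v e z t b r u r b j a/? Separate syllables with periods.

CCV.CVCC.CCVC.CCV

Nuclei (vowels): u, e, u, a → 4 syllables.
/u…e/ gap (V1→V2): /v/ is a single consonant, so it becomes the next onset.
/e…u/ gap (V2→V3): /ztbr/; trying suffixes from longest down, /br/ is the first permitted one, so coda /zt/ | onset /br/.
/u…a/ gap (V3→V4): /rbj/ — longest licit onset from the right is /bj/, leaving /r/ as coda.
Result: bju.vezt.brur.bja.
Mapping each syllable to C/V: /bju/ → CCV, /vezt/ → CVCC, /brur/ → CCVC, /bja/ → CCV.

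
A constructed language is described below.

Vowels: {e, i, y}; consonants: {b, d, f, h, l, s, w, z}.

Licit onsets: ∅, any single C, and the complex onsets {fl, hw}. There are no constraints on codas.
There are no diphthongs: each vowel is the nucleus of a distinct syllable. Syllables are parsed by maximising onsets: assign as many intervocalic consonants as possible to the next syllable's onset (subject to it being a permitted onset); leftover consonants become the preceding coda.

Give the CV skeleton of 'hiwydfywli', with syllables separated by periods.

The vowels are i, y, y, i — 4 nuclei, so 4 syllables.
Between /i/ (V1) and /y/ (V2): just /w/ — single C goes to the following onset.
Between /y/ (V2) and /y/ (V3): /df/ splits as /d/ + /f/ (/f/ is the longest suffix that is a licit onset).
Between /y/ (V3) and /i/ (V4): /wl/ splits as /w/ + /l/ (/l/ is the longest suffix that is a licit onset).
Syllabification: hi.wyd.fyw.li.
Mapping each syllable to C/V: /hi/ → CV, /wyd/ → CVC, /fyw/ → CVC, /li/ → CV.

CV.CVC.CVC.CV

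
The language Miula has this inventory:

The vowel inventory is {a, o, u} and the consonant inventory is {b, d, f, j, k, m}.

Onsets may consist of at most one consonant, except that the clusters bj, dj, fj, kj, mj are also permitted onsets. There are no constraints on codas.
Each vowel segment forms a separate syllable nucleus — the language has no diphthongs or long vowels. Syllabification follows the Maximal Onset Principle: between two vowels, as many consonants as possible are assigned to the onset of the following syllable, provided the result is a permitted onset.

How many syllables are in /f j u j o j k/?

2

The vowels are u, o — 2 nuclei, so 2 syllables.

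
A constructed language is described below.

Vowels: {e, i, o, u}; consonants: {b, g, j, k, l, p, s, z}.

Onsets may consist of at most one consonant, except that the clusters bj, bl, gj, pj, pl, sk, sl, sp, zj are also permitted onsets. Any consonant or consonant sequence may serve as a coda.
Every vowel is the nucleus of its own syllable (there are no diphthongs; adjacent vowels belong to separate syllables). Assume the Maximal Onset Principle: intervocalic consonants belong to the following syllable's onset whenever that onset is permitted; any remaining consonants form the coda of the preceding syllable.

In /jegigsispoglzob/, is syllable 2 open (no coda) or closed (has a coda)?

Vowels present: e, i, i, o, o; each is a nucleus, giving 5 syllables.
/e…i/ gap (V1→V2): just /g/ — single C goes to the following onset.
/i…i/ gap (V2→V3): /gs/ — longest licit onset from the right is /s/, leaving /g/ as coda.
/i…o/ gap (V3→V4): cluster /sp/ — /sp/ is itself a permitted onset, so the whole cluster goes right; preceding coda = ∅.
/o…o/ gap (V4→V5): /glz/ splits as /gl/ + /z/ (/z/ is the longest suffix that is a licit onset).
Syllabification: je.gig.si.spogl.zob.
Syllable 2 is /gig/ with coda /g/, so it is closed.

closed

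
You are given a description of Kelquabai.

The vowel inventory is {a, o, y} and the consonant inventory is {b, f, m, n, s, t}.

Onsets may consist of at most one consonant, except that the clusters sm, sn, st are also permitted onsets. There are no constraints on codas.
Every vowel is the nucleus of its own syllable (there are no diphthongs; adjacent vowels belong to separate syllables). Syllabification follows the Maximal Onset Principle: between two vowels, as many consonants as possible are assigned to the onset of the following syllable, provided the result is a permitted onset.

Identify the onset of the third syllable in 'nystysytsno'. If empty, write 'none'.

s

Nuclei (vowels): y, y, y, o → 4 syllables.
Between /y/ (V1) and /y/ (V2): /st/ is a licit onset in full, so it all attaches to the next syllable.
Between /y/ (V2) and /y/ (V3): just /s/ — single C goes to the following onset.
Between /y/ (V3) and /o/ (V4): /tsn/ splits as /t/ + /sn/ (/sn/ is the longest suffix that is a licit onset).
Putting it together: ny.sty.syt.sno.
Syllable 3 is /syt/: onset /s/, nucleus /y/, coda /t/.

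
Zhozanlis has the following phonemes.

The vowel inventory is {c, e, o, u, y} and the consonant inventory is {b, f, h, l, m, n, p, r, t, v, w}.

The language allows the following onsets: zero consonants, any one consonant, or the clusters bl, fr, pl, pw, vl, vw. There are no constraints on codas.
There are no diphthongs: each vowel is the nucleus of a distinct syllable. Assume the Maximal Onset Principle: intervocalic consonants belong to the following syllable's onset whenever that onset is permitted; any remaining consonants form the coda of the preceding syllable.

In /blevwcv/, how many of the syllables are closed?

1

Vowels present: e, c; each is a nucleus, giving 2 syllables.
Between /e/ (V1) and /c/ (V2): /vw/ — entire cluster is a permitted onset → onset /vw/, coda ∅.
Putting it together: ble.vwcv.
Classifying each syllable: /ble/ (open), /vwcv/ (closed).
Closed syllables: 1.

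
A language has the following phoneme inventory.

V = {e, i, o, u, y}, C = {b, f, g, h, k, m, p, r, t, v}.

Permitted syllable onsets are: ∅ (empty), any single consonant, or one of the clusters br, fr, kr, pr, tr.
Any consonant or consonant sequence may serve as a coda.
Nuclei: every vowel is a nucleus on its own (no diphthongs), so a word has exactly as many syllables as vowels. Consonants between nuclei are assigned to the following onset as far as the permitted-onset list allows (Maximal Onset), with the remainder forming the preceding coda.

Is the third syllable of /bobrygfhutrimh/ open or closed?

The vowels are o, y, u, i — 4 nuclei, so 4 syllables.
Between /o/ (V1) and /y/ (V2): /br/ is a licit onset in full, so it all attaches to the next syllable.
Between /y/ (V2) and /u/ (V3): /gfh/; trying suffixes from longest down, /h/ is the first permitted one, so coda /gf/ | onset /h/.
Between /u/ (V3) and /i/ (V4): cluster /tr/ — /tr/ is itself a permitted onset, so the whole cluster goes right; preceding coda = ∅.
So the parse is bo.brygf.hu.trimh.
Syllable 3 is /hu/; it ends in its nucleus with no coda, so it is open.

open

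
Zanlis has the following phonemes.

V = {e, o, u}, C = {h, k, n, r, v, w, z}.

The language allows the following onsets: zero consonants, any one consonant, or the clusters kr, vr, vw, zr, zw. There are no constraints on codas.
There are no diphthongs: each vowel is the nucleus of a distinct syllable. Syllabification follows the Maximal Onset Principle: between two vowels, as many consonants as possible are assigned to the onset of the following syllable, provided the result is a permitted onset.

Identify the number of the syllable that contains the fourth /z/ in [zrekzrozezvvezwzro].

3

Vowels present: e, o, e, e, o; each is a nucleus, giving 5 syllables.
V1 /e/ – V2 /o/: /kzr/; trying suffixes from longest down, /zr/ is the first permitted one, so coda /k/ | onset /zr/.
V2 /o/ – V3 /e/: just /z/ — single C goes to the following onset.
V3 /e/ – V4 /e/: /zvv/; trying suffixes from longest down, /v/ is the first permitted one, so coda /zv/ | onset /v/.
V4 /e/ – V5 /o/: cluster /zwzr/ — the longest permitted-onset suffix is /zr/; onset = /zr/, preceding coda = /zw/.
Putting it together: zrek.zro.zezv.vezw.zro.
The fourth /z/ is in the coda of syllable 3 (/zezv/).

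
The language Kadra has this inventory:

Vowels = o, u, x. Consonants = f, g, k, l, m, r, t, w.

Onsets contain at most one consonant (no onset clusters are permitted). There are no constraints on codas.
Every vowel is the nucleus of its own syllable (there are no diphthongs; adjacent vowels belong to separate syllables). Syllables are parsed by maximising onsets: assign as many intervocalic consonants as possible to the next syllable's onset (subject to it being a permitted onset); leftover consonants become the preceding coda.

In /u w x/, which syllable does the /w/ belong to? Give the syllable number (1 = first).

2

Nuclei (vowels): u, x → 2 syllables.
/u…x/ gap (V1→V2): just /w/ — single C goes to the following onset.
Result: u.wx.
The /w/ is in the onset of syllable 2 (/wx/).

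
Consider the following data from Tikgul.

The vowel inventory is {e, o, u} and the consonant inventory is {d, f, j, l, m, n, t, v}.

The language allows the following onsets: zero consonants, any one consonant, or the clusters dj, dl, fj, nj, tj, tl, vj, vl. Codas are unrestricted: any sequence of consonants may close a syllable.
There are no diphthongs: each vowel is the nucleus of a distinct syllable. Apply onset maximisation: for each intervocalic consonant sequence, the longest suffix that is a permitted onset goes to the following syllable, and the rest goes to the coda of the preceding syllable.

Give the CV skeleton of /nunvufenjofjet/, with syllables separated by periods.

Vowels present: u, u, e, o, e; each is a nucleus, giving 5 syllables.
V1 /u/ – V2 /u/: /nv/; trying suffixes from longest down, /v/ is the first permitted one, so coda /n/ | onset /v/.
V2 /u/ – V3 /e/: just /f/ — single C goes to the following onset.
V3 /e/ – V4 /o/: /nj/ is a licit onset in full, so it all attaches to the next syllable.
V4 /o/ – V5 /e/: /fj/ — entire cluster is a permitted onset → onset /fj/, coda ∅.
Syllabification: nun.vu.fe.njo.fjet.
Mapping each syllable to C/V: /nun/ → CVC, /vu/ → CV, /fe/ → CV, /njo/ → CCV, /fjet/ → CCVC.

CVC.CV.CV.CCV.CCVC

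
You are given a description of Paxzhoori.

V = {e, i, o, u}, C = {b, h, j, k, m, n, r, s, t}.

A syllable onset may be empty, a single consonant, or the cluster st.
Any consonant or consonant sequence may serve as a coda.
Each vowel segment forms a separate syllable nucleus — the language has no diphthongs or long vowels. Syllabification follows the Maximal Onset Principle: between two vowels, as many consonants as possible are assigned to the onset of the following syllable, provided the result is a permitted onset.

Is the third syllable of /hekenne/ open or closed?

open

The vowels are e, e, e — 3 nuclei, so 3 syllables.
σ1/σ2 boundary: /k/ is a single consonant, so it becomes the next onset.
σ2/σ3 boundary: /nn/; trying suffixes from longest down, /n/ is the first permitted one, so coda /n/ | onset /n/.
So the parse is he.ken.ne.
Syllable 3 is /ne/; it ends in its nucleus with no coda, so it is open.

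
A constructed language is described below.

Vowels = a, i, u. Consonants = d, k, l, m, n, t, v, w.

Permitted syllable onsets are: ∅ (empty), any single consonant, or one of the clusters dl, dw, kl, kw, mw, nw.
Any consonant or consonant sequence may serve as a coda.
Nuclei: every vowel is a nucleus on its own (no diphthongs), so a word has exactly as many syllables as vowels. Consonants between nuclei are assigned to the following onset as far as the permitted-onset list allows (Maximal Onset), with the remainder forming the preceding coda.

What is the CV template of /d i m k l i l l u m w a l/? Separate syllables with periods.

Vowels present: i, i, u, a; each is a nucleus, giving 4 syllables.
/i…i/ gap (V1→V2): cluster /mkl/ — the longest permitted-onset suffix is /kl/; onset = /kl/, preceding coda = /m/.
/i…u/ gap (V2→V3): cluster /ll/ — the longest permitted-onset suffix is /l/; onset = /l/, preceding coda = /l/.
/u…a/ gap (V3→V4): /mw/ — entire cluster is a permitted onset → onset /mw/, coda ∅.
So the parse is dim.klil.lu.mwal.
Mapping each syllable to C/V: /dim/ → CVC, /klil/ → CCVC, /lu/ → CV, /mwal/ → CCVC.

CVC.CCVC.CV.CCVC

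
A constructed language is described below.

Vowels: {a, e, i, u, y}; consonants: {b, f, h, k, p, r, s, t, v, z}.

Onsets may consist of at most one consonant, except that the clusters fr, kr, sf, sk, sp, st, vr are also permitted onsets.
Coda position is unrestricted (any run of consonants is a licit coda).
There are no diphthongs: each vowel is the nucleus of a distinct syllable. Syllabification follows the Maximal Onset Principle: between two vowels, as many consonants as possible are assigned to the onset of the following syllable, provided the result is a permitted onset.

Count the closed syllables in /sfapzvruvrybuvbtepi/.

2

The vowels are a, u, y, u, e, i — 6 nuclei, so 6 syllables.
Between /a/ (V1) and /u/ (V2): /pzvr/; trying suffixes from longest down, /vr/ is the first permitted one, so coda /pz/ | onset /vr/.
Between /u/ (V2) and /y/ (V3): /vr/ is a licit onset in full, so it all attaches to the next syllable.
Between /y/ (V3) and /u/ (V4): just /b/ — single C goes to the following onset.
Between /u/ (V4) and /e/ (V5): /vbt/ splits as /vb/ + /t/ (/t/ is the longest suffix that is a licit onset).
Between /e/ (V5) and /i/ (V6): just /p/ — single C goes to the following onset.
Result: sfapz.vru.vry.buvb.te.pi.
Classifying each syllable: /sfapz/ (closed), /vru/ (open), /vry/ (open), /buvb/ (closed), /te/ (open), /pi/ (open).
Closed syllables: 2.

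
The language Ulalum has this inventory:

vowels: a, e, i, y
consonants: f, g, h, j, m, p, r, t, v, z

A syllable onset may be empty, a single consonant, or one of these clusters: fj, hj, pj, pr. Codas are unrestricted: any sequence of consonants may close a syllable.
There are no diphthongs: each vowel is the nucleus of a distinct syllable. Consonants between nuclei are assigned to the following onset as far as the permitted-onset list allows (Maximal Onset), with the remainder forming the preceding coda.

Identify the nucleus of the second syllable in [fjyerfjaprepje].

e

The vowels are y, e, a, e, e — 5 nuclei, so 5 syllables.
The second nucleus (vowel 2 from the left) is /e/.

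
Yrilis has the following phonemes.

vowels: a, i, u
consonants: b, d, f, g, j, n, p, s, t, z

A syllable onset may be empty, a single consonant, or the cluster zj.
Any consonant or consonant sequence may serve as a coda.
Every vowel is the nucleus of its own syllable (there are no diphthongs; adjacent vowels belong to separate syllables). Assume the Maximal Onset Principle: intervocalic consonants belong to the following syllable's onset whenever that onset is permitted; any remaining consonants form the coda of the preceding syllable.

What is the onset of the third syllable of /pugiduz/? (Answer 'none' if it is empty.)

d

The vowels are u, i, u — 3 nuclei, so 3 syllables.
V1 /u/ – V2 /i/: /g/ → onset of the next syllable (single consonants are always licit onsets).
V2 /i/ – V3 /u/: /d/ → onset of the next syllable (single consonants are always licit onsets).
Result: pu.gi.duz.
Syllable 3 is /duz/: onset /d/, nucleus /u/, coda /z/.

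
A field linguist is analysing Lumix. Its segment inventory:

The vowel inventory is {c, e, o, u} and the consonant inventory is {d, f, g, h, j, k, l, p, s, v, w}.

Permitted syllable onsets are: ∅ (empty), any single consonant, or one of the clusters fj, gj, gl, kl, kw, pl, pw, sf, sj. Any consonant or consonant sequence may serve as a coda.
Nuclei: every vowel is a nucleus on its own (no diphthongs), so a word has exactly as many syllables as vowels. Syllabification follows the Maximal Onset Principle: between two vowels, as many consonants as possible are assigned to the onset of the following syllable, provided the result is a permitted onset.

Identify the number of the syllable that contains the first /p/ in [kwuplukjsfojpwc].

Nuclei (vowels): u, u, o, c → 4 syllables.
V1 /u/ – V2 /u/: /pl/ is a licit onset in full, so it all attaches to the next syllable.
V2 /u/ – V3 /o/: /kjsf/ — longest licit onset from the right is /sf/, leaving /kj/ as coda.
V3 /o/ – V4 /c/: /jpw/ — longest licit onset from the right is /pw/, leaving /j/ as coda.
Syllabification: kwu.plukj.sfoj.pwc.
The first /p/ is in the onset of syllable 2 (/plukj/).

2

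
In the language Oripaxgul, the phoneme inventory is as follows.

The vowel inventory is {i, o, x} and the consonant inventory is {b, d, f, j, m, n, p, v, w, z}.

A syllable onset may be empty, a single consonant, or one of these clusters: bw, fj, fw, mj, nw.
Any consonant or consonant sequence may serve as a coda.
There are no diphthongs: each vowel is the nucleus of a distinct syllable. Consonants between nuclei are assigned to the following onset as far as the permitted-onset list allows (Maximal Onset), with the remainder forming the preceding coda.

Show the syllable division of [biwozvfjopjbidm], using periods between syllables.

The vowels are i, o, o, i — 4 nuclei, so 4 syllables.
V1 /i/ – V2 /o/: just /w/ — single C goes to the following onset.
V2 /o/ – V3 /o/: /zvfj/ splits as /zv/ + /fj/ (/fj/ is the longest suffix that is a licit onset).
V3 /o/ – V4 /i/: cluster /pjb/ — the longest permitted-onset suffix is /b/; onset = /b/, preceding coda = /pj/.

bi.wozv.fjopj.bidm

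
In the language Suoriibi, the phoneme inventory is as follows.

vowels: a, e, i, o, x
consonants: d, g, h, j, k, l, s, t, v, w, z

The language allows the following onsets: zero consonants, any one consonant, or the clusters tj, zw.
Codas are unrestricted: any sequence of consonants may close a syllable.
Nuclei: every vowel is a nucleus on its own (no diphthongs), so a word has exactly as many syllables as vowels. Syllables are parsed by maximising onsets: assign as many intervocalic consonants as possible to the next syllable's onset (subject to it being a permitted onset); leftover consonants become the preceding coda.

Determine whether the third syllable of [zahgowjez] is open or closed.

Nuclei (vowels): a, o, e → 3 syllables.
/a…o/ gap (V1→V2): /hg/; trying suffixes from longest down, /g/ is the first permitted one, so coda /h/ | onset /g/.
/o…e/ gap (V2→V3): /wj/ — longest licit onset from the right is /j/, leaving /w/ as coda.
Syllabification: zah.gow.jez.
Syllable 3 is /jez/ with coda /z/, so it is closed.

closed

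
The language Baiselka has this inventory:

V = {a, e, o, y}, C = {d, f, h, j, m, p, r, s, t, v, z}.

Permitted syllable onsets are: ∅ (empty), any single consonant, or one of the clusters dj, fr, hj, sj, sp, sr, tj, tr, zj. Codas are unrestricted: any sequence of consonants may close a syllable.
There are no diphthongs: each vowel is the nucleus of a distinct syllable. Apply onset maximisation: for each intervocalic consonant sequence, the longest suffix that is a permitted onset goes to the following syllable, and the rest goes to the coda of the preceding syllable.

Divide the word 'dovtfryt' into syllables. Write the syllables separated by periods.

The vowels are o, y — 2 nuclei, so 2 syllables.
Between /o/ (V1) and /y/ (V2): /vtfr/; trying suffixes from longest down, /fr/ is the first permitted one, so coda /vt/ | onset /fr/.

dovt.fryt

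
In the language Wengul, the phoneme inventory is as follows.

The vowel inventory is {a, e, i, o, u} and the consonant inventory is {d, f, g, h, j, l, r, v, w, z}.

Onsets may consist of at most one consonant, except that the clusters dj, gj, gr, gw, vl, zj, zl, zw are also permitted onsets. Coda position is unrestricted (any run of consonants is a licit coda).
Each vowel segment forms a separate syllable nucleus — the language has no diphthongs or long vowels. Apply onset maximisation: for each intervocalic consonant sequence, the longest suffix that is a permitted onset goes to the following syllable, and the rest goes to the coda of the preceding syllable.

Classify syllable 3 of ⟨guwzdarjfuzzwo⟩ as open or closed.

The vowels are u, a, u, o — 4 nuclei, so 4 syllables.
/u…a/ gap (V1→V2): /wzd/ splits as /wz/ + /d/ (/d/ is the longest suffix that is a licit onset).
/a…u/ gap (V2→V3): /rjf/ — longest licit onset from the right is /f/, leaving /rj/ as coda.
/u…o/ gap (V3→V4): cluster /zzw/ — the longest permitted-onset suffix is /zw/; onset = /zw/, preceding coda = /z/.
Result: guwz.darj.fuz.zwo.
Syllable 3 is /fuz/ with coda /z/, so it is closed.

closed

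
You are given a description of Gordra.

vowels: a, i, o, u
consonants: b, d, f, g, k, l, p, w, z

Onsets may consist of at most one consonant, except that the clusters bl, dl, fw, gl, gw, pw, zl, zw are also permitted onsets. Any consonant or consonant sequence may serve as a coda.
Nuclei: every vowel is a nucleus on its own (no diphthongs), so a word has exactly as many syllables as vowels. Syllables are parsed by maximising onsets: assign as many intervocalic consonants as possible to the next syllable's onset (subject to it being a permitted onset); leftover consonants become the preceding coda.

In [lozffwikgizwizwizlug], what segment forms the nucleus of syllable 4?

The vowels are o, i, i, i, i, u — 6 nuclei, so 6 syllables.
The fourth nucleus (vowel 4 from the left) is /i/.

i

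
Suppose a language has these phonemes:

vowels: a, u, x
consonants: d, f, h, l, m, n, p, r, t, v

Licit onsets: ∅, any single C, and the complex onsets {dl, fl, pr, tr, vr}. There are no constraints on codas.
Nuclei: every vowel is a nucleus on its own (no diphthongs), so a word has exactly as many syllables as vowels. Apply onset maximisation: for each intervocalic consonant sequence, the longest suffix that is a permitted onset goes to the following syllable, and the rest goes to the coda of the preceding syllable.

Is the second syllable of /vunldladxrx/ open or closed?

open

The vowels are u, a, x, x — 4 nuclei, so 4 syllables.
/u…a/ gap (V1→V2): /nldl/ — longest licit onset from the right is /dl/, leaving /nl/ as coda.
/a…x/ gap (V2→V3): /d/ is a single consonant, so it becomes the next onset.
/x…x/ gap (V3→V4): just /r/ — single C goes to the following onset.
Putting it together: vunl.dla.dx.rx.
Syllable 2 is /dla/; it ends in its nucleus with no coda, so it is open.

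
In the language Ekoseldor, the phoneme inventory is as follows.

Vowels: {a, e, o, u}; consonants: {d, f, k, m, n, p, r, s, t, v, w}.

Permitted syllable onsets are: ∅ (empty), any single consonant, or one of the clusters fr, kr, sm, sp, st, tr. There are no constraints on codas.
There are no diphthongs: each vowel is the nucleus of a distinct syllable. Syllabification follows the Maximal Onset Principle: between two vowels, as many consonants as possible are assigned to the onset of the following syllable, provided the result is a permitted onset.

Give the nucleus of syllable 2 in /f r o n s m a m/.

Nuclei (vowels): o, a → 2 syllables.
The second nucleus (vowel 2 from the left) is /a/.

a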